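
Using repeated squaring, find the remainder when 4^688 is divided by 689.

4^1 ≡ 4 (mod 689)
4^2 ≡ 4^2 = 16 ≡ 16 (mod 689)
4^4 ≡ 16^2 = 256 ≡ 256 (mod 689)
4^8 ≡ 256^2 = 65536 ≡ 81 (mod 689)
4^16 ≡ 81^2 = 6561 ≡ 360 (mod 689)
4^32 ≡ 360^2 = 129600 ≡ 68 (mod 689)
4^64 ≡ 68^2 = 4624 ≡ 490 (mod 689)
4^128 ≡ 490^2 = 240100 ≡ 328 (mod 689)
4^256 ≡ 328^2 = 107584 ≡ 100 (mod 689)
4^512 ≡ 100^2 = 10000 ≡ 354 (mod 689)
688 = 512 + 128 + 32 + 16 in binary powers of 2.
So 4^688 ≡ 354 · 328 · 68 · 360 ≡ 490 (mod 689).
Since 490 ≠ 1, base 4 is a Fermat witness: 689 is composite.

490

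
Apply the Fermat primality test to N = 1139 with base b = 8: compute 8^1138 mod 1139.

8^1 ≡ 8 (mod 1139)
8^2 ≡ 8^2 = 64 ≡ 64 (mod 1139)
8^4 ≡ 64^2 = 4096 ≡ 679 (mod 1139)
8^8 ≡ 679^2 = 461041 ≡ 885 (mod 1139)
8^16 ≡ 885^2 = 783225 ≡ 732 (mod 1139)
8^32 ≡ 732^2 = 535824 ≡ 494 (mod 1139)
8^64 ≡ 494^2 = 244036 ≡ 290 (mod 1139)
8^128 ≡ 290^2 = 84100 ≡ 953 (mod 1139)
8^256 ≡ 953^2 = 908209 ≡ 426 (mod 1139)
8^512 ≡ 426^2 = 181476 ≡ 375 (mod 1139)
8^1024 ≡ 375^2 = 140625 ≡ 528 (mod 1139)
1138 = 1024 + 64 + 32 + 16 + 2 in binary powers of 2.
So 8^1138 ≡ 528 · 290 · 494 · 732 · 64 ≡ 1067 (mod 1139).
Since 1067 ≠ 1, base 8 is a Fermat witness: 1139 is composite.

1067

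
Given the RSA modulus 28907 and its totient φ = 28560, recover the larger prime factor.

φ(n) = (p−1)(q−1) = n − (p+q) + 1, so p + q = 28907 − 28560 + 1 = 348.
p and q are the roots of t² − 348t + 28907 = 0.
Discriminant: 348² − 4·28907 = 121104 − 115628 = 5476; √5476 = 74.
q = (348 − 74)/2 = 137, p = (348 + 74)/2 = 211.
Check: 137 · 211 = 28907.

211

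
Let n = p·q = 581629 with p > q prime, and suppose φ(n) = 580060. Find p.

φ(n) = (p−1)(q−1) = n − (p+q) + 1, so p + q = 581629 − 580060 + 1 = 1570.
p and q are the roots of t² − 1570t + 581629 = 0.
Discriminant: 1570² − 4·581629 = 2464900 − 2326516 = 138384; √138384 = 372.
q = (1570 − 372)/2 = 599, p = (1570 + 372)/2 = 971.
Check: 599 · 971 = 581629.

971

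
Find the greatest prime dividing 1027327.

1027327 = 7 · 146761
146761 = 17 · 8633
8633 = 89 · 97
97 is prime.
So 1027327 = 7 · 17 · 89 · 97; the largest prime factor is 97.

97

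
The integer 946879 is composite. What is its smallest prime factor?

29

946879 is odd.
Digit sum 43, not divisible by 3.
Ends in 9: not divisible by 5.
7: 946879 = 7·135268 + 3
11: 946879 = 11·86079 + 10
13: 946879 = 13·72836 + 11
17: 946879 = 17·55698 + 13
19: 946879 = 19·49835 + 14
23: 946879 = 23·41168 + 15
29: 946879 = 29·32651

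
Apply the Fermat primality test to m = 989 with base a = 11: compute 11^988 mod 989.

11^1 ≡ 11 (mod 989)
11^2 ≡ 11^2 = 121 ≡ 121 (mod 989)
11^4 ≡ 121^2 = 14641 ≡ 795 (mod 989)
11^8 ≡ 795^2 = 632025 ≡ 54 (mod 989)
11^16 ≡ 54^2 = 2916 ≡ 938 (mod 989)
11^32 ≡ 938^2 = 879844 ≡ 623 (mod 989)
11^64 ≡ 623^2 = 388129 ≡ 441 (mod 989)
11^128 ≡ 441^2 = 194481 ≡ 637 (mod 989)
11^256 ≡ 637^2 = 405769 ≡ 279 (mod 989)
11^512 ≡ 279^2 = 77841 ≡ 699 (mod 989)
988 = 512 + 256 + 128 + 64 + 16 + 8 + 4 in binary powers of 2.
So 11^988 ≡ 699 · 279 · 637 · 441 · 938 · 54 · 795 ≡ 441 (mod 989).
Since 441 ≠ 1, base 11 is a Fermat witness: 989 is composite.

441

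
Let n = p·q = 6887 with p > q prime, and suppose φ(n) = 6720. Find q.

71

φ(n) = (p−1)(q−1) = n − (p+q) + 1, so p + q = 6887 − 6720 + 1 = 168.
p and q are the roots of t² − 168t + 6887 = 0.
Discriminant: 168² − 4·6887 = 28224 − 27548 = 676; √676 = 26.
q = (168 − 26)/2 = 71, p = (168 + 26)/2 = 97.
Check: 71 · 97 = 6887.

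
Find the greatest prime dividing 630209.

630209 = 73 · 8633
8633 = 89 · 97
97 is prime.
So 630209 = 73 · 89 · 97; the largest prime factor is 97.

97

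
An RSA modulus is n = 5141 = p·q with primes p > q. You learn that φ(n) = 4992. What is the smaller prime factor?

φ(n) = (p−1)(q−1) = n − (p+q) + 1, so p + q = 5141 − 4992 + 1 = 150.
p and q are the roots of t² − 150t + 5141 = 0.
Discriminant: 150² − 4·5141 = 22500 − 20564 = 1936; √1936 = 44.
q = (150 − 44)/2 = 53, p = (150 + 44)/2 = 97.
Check: 53 · 97 = 5141.

53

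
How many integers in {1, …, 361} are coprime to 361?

342

Factor: 361 = 19^2.
φ(361) = 19^1·(19−1) = 342.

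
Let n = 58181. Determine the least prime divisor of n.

58181 is odd.
Digit sum 23, not divisible by 3.
Ends in 1: not divisible by 5.
7: 58181 = 7·8311 + 4
11: 58181 = 11·5289 + 2
13: 58181 = 13·4475 + 6
17: 58181 = 17·3422 + 7
19: 58181 = 19·3062 + 3
23: 58181 = 23·2529 + 14
29: 58181 = 29·2006 + 7
31: 58181 = 31·1876 + 25
37: 58181 = 37·1572 + 17
41: 58181 = 41·1419 + 2
43: 58181 = 43·1353 + 2
47: 58181 = 47·1237 + 42
53: 58181 = 53·1097 + 40
59: 58181 = 59·986 + 7
61: 58181 = 61·953 + 48
67: 58181 = 67·868 + 25
71: 58181 = 71·819 + 32
73: 58181 = 73·797

73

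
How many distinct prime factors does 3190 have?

3190 = 2 · 1595
1595 = 5 · 319
319 = 11 · 29
3190 = 2 · 5 · 11 · 29, which has 4 distinct prime factors.

4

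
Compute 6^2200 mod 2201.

1823

6^1 ≡ 6 (mod 2201)
6^2 ≡ 6^2 = 36 ≡ 36 (mod 2201)
6^4 ≡ 36^2 = 1296 ≡ 1296 (mod 2201)
6^8 ≡ 1296^2 = 1679616 ≡ 253 (mod 2201)
6^16 ≡ 253^2 = 64009 ≡ 180 (mod 2201)
6^32 ≡ 180^2 = 32400 ≡ 1586 (mod 2201)
6^64 ≡ 1586^2 = 2515396 ≡ 1854 (mod 2201)
6^128 ≡ 1854^2 = 3437316 ≡ 1555 (mod 2201)
6^256 ≡ 1555^2 = 2418025 ≡ 1327 (mod 2201)
6^512 ≡ 1327^2 = 1760929 ≡ 129 (mod 2201)
6^1024 ≡ 129^2 = 16641 ≡ 1234 (mod 2201)
6^2048 ≡ 1234^2 = 1522756 ≡ 1865 (mod 2201)
2200 = 2048 + 128 + 16 + 8 in binary powers of 2.
So 6^2200 ≡ 1865 · 1555 · 180 · 253 ≡ 1823 (mod 2201).
Since 1823 ≠ 1, base 6 is a Fermat witness: 2201 is composite.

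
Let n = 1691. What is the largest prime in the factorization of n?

89

1691 = 19 · 89
89 is prime.
So 1691 = 19 · 89; the largest prime factor is 89.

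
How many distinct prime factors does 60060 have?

6

60060 = 2^2 · 15015
15015 = 3 · 5005
5005 = 5 · 1001
1001 = 7 · 143
143 = 11 · 13
60060 = 2^2 · 3 · 5 · 7 · 11 · 13, which has 6 distinct prime factors.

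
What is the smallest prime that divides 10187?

61

10187 is odd.
Digit sum 17, not divisible by 3.
Ends in 7: not divisible by 5.
7: 10187 = 7·1455 + 2
11: 10187 = 11·926 + 1
13: 10187 = 13·783 + 8
17: 10187 = 17·599 + 4
19: 10187 = 19·536 + 3
23: 10187 = 23·442 + 21
29: 10187 = 29·351 + 8
31: 10187 = 31·328 + 19
37: 10187 = 37·275 + 12
41: 10187 = 41·248 + 19
43: 10187 = 43·236 + 39
47: 10187 = 47·216 + 35
53: 10187 = 53·192 + 11
59: 10187 = 59·172 + 39
61: 10187 = 61·167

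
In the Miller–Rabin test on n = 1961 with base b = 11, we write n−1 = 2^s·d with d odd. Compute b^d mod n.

1544

1961 − 1 = 1960 = 2^3 · 245, so d = 245.
11^1 ≡ 11 (mod 1961)
11^2 ≡ 11^2 = 121 ≡ 121 (mod 1961)
11^4 ≡ 121^2 = 14641 ≡ 914 (mod 1961)
11^8 ≡ 914^2 = 835396 ≡ 10 (mod 1961)
11^16 ≡ 10^2 = 100 ≡ 100 (mod 1961)
11^32 ≡ 100^2 = 10000 ≡ 195 (mod 1961)
11^64 ≡ 195^2 = 38025 ≡ 766 (mod 1961)
11^128 ≡ 766^2 = 586756 ≡ 417 (mod 1961)
245 = 128 + 64 + 32 + 16 + 4 + 1 in binary powers of 2.
So 11^245 ≡ 417 · 766 · 195 · 100 · 914 · 11 ≡ 1544 (mod 1961).
Squaring chain: 1544 → 1321 → 1712; never reaches −1, so base 11 is a Miller–Rabin witness that 1961 is composite.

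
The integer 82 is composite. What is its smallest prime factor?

2

82 is even: 2 divides it.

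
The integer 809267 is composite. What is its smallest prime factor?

809267 is odd.
Digit sum 32, not divisible by 3.
Ends in 7: not divisible by 5.
7: 809267 = 7·115609 + 4
11: 809267 = 11·73569 + 8
13: 809267 = 13·62251 + 4
17: 809267 = 17·47603 + 16
19: 809267 = 19·42593

19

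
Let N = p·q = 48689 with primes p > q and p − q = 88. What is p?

269

Since p = q + 88, we have 48689 = q(q + 88), so q² + 88q − 48689 = 0.
Discriminant: 88² + 4·48689 = 7744 + 194756 = 202500; √202500 = 450.
q = (−88 + 450)/2 = 181, and p = q + 88 = 269.
Check: 181 · 269 = 48689.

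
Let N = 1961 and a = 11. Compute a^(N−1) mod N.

11^1 ≡ 11 (mod 1961)
11^2 ≡ 11^2 = 121 ≡ 121 (mod 1961)
11^4 ≡ 121^2 = 14641 ≡ 914 (mod 1961)
11^8 ≡ 914^2 = 835396 ≡ 10 (mod 1961)
11^16 ≡ 10^2 = 100 ≡ 100 (mod 1961)
11^32 ≡ 100^2 = 10000 ≡ 195 (mod 1961)
11^64 ≡ 195^2 = 38025 ≡ 766 (mod 1961)
11^128 ≡ 766^2 = 586756 ≡ 417 (mod 1961)
11^256 ≡ 417^2 = 173889 ≡ 1321 (mod 1961)
11^512 ≡ 1321^2 = 1745041 ≡ 1712 (mod 1961)
11^1024 ≡ 1712^2 = 2930944 ≡ 1210 (mod 1961)
1960 = 1024 + 512 + 256 + 128 + 32 + 8 in binary powers of 2.
So 11^1960 ≡ 1210 · 1712 · 1321 · 417 · 195 · 10 ≡ 1210 (mod 1961).
Since 1210 ≠ 1, base 11 is a Fermat witness: 1961 is composite.

1210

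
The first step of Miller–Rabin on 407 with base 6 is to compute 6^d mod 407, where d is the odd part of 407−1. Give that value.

216

407 − 1 = 406 = 2^1 · 203, so d = 203.
6^1 ≡ 6 (mod 407)
6^2 ≡ 6^2 = 36 ≡ 36 (mod 407)
6^4 ≡ 36^2 = 1296 ≡ 75 (mod 407)
6^8 ≡ 75^2 = 5625 ≡ 334 (mod 407)
6^16 ≡ 334^2 = 111556 ≡ 38 (mod 407)
6^32 ≡ 38^2 = 1444 ≡ 223 (mod 407)
6^64 ≡ 223^2 = 49729 ≡ 75 (mod 407)
6^128 ≡ 75^2 = 5625 ≡ 334 (mod 407)
203 = 128 + 64 + 8 + 2 + 1 in binary powers of 2.
So 6^203 ≡ 334 · 75 · 334 · 36 · 6 ≡ 216 (mod 407).
Squaring chain: 216; never reaches −1, so base 6 is a Miller–Rabin witness that 407 is composite.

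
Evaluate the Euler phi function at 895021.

Factor: 895021 = 47 · 137 · 139.
φ(895021) = (47−1) · (137−1) · (139−1) = 46 · 136 · 138 = 863328.

863328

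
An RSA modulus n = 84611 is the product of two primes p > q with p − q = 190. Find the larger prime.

401

Since p = q + 190, we have 84611 = q(q + 190), so q² + 190q − 84611 = 0.
Discriminant: 190² + 4·84611 = 36100 + 338444 = 374544; √374544 = 612.
q = (−190 + 612)/2 = 211, and p = q + 190 = 401.
Check: 211 · 401 = 84611.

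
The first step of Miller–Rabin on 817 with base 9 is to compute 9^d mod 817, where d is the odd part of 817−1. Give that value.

809

817 − 1 = 816 = 2^4 · 51, so d = 51.
9^1 ≡ 9 (mod 817)
9^2 ≡ 9^2 = 81 ≡ 81 (mod 817)
9^4 ≡ 81^2 = 6561 ≡ 25 (mod 817)
9^8 ≡ 25^2 = 625 ≡ 625 (mod 817)
9^16 ≡ 625^2 = 390625 ≡ 99 (mod 817)
9^32 ≡ 99^2 = 9801 ≡ 814 (mod 817)
51 = 32 + 16 + 2 + 1 in binary powers of 2.
So 9^51 ≡ 814 · 99 · 81 · 9 ≡ 809 (mod 817).
Squaring chain: 809 → 64 → 11 → 121; never reaches −1, so base 9 is a Miller–Rabin witness that 817 is composite.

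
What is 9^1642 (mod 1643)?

413

9^1 ≡ 9 (mod 1643)
9^2 ≡ 9^2 = 81 ≡ 81 (mod 1643)
9^4 ≡ 81^2 = 6561 ≡ 1632 (mod 1643)
9^8 ≡ 1632^2 = 2663424 ≡ 121 (mod 1643)
9^16 ≡ 121^2 = 14641 ≡ 1497 (mod 1643)
9^32 ≡ 1497^2 = 2241009 ≡ 1600 (mod 1643)
9^64 ≡ 1600^2 = 2560000 ≡ 206 (mod 1643)
9^128 ≡ 206^2 = 42436 ≡ 1361 (mod 1643)
9^256 ≡ 1361^2 = 1852321 ≡ 660 (mod 1643)
9^512 ≡ 660^2 = 435600 ≡ 205 (mod 1643)
9^1024 ≡ 205^2 = 42025 ≡ 950 (mod 1643)
1642 = 1024 + 512 + 64 + 32 + 8 + 2 in binary powers of 2.
So 9^1642 ≡ 950 · 205 · 206 · 1600 · 121 · 81 ≡ 413 (mod 1643).
Since 413 ≠ 1, base 9 is a Fermat witness: 1643 is composite.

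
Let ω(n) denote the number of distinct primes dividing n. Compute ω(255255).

255255 = 3 · 85085
85085 = 5 · 17017
17017 = 7 · 2431
2431 = 11 · 221
221 = 13 · 17
255255 = 3 · 5 · 7 · 11 · 13 · 17, which has 6 distinct prime factors.

6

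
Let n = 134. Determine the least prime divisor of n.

134 is even: 2 divides it.

2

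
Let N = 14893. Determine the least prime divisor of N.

53

14893 is odd.
Digit sum 25, not divisible by 3.
Ends in 3: not divisible by 5.
7: 14893 = 7·2127 + 4
11: 14893 = 11·1353 + 10
13: 14893 = 13·1145 + 8
17: 14893 = 17·876 + 1
19: 14893 = 19·783 + 16
23: 14893 = 23·647 + 12
29: 14893 = 29·513 + 16
31: 14893 = 31·480 + 13
37: 14893 = 37·402 + 19
41: 14893 = 41·363 + 10
43: 14893 = 43·346 + 15
47: 14893 = 47·316 + 41
53: 14893 = 53·281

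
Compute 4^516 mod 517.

147

4^1 ≡ 4 (mod 517)
4^2 ≡ 4^2 = 16 ≡ 16 (mod 517)
4^4 ≡ 16^2 = 256 ≡ 256 (mod 517)
4^8 ≡ 256^2 = 65536 ≡ 394 (mod 517)
4^16 ≡ 394^2 = 155236 ≡ 136 (mod 517)
4^32 ≡ 136^2 = 18496 ≡ 401 (mod 517)
4^64 ≡ 401^2 = 160801 ≡ 14 (mod 517)
4^128 ≡ 14^2 = 196 ≡ 196 (mod 517)
4^256 ≡ 196^2 = 38416 ≡ 158 (mod 517)
4^512 ≡ 158^2 = 24964 ≡ 148 (mod 517)
516 = 512 + 4 in binary powers of 2.
So 4^516 ≡ 148 · 256 ≡ 147 (mod 517).
Since 147 ≠ 1, base 4 is a Fermat witness: 517 is composite.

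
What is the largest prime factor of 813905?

813905 = 5 · 162781
162781 = 31 · 5251
5251 = 59 · 89
89 is prime.
So 813905 = 5 · 31 · 59 · 89; the largest prime factor is 89.

89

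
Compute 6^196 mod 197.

6^1 ≡ 6 (mod 197)
6^2 ≡ 6^2 = 36 ≡ 36 (mod 197)
6^4 ≡ 36^2 = 1296 ≡ 114 (mod 197)
6^8 ≡ 114^2 = 12996 ≡ 191 (mod 197)
6^16 ≡ 191^2 = 36481 ≡ 36 (mod 197)
6^32 ≡ 36^2 = 1296 ≡ 114 (mod 197)
6^64 ≡ 114^2 = 12996 ≡ 191 (mod 197)
6^128 ≡ 191^2 = 36481 ≡ 36 (mod 197)
196 = 128 + 64 + 4 in binary powers of 2.
So 6^196 ≡ 36 · 191 · 114 ≡ 1 (mod 197).
Since the result is 1, base 6 gives no evidence that 197 is composite.

1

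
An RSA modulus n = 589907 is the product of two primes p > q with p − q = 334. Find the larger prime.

953

Since p = q + 334, we have 589907 = q(q + 334), so q² + 334q − 589907 = 0.
Discriminant: 334² + 4·589907 = 111556 + 2359628 = 2471184; √2471184 = 1572.
q = (−334 + 1572)/2 = 619, and p = q + 334 = 953.
Check: 619 · 953 = 589907.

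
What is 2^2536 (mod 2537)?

2^1 ≡ 2 (mod 2537)
2^2 ≡ 2^2 = 4 ≡ 4 (mod 2537)
2^4 ≡ 4^2 = 16 ≡ 16 (mod 2537)
2^8 ≡ 16^2 = 256 ≡ 256 (mod 2537)
2^16 ≡ 256^2 = 65536 ≡ 2111 (mod 2537)
2^32 ≡ 2111^2 = 4456321 ≡ 1349 (mod 2537)
2^64 ≡ 1349^2 = 1819801 ≡ 772 (mod 2537)
2^128 ≡ 772^2 = 595984 ≡ 2326 (mod 2537)
2^256 ≡ 2326^2 = 5410276 ≡ 1392 (mod 2537)
2^512 ≡ 1392^2 = 1937664 ≡ 1933 (mod 2537)
2^1024 ≡ 1933^2 = 3736489 ≡ 2025 (mod 2537)
2^2048 ≡ 2025^2 = 4100625 ≡ 833 (mod 2537)
2536 = 2048 + 256 + 128 + 64 + 32 + 8 in binary powers of 2.
So 2^2536 ≡ 833 · 1392 · 2326 · 772 · 1349 · 256 ≡ 2369 (mod 2537).
Since 2369 ≠ 1, base 2 is a Fermat witness: 2537 is composite.

2369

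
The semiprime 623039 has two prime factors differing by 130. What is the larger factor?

Since p = q + 130, we have 623039 = q(q + 130), so q² + 130q − 623039 = 0.
Discriminant: 130² + 4·623039 = 16900 + 2492156 = 2509056; √2509056 = 1584.
q = (−130 + 1584)/2 = 727, and p = q + 130 = 857.
Check: 727 · 857 = 623039.

857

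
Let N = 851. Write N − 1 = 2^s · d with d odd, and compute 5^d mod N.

851 − 1 = 850 = 2^1 · 425, so d = 425.
5^1 ≡ 5 (mod 851)
5^2 ≡ 5^2 = 25 ≡ 25 (mod 851)
5^4 ≡ 25^2 = 625 ≡ 625 (mod 851)
5^8 ≡ 625^2 = 390625 ≡ 16 (mod 851)
5^16 ≡ 16^2 = 256 ≡ 256 (mod 851)
5^32 ≡ 256^2 = 65536 ≡ 9 (mod 851)
5^64 ≡ 9^2 = 81 ≡ 81 (mod 851)
5^128 ≡ 81^2 = 6561 ≡ 604 (mod 851)
5^256 ≡ 604^2 = 364816 ≡ 588 (mod 851)
425 = 256 + 128 + 32 + 8 + 1 in binary powers of 2.
So 5^425 ≡ 588 · 604 · 9 · 16 · 5 ≡ 109 (mod 851).
Squaring chain: 109; never reaches −1, so base 5 is a Miller–Rabin witness that 851 is composite.

109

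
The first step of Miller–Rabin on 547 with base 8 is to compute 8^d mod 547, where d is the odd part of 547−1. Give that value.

546

547 − 1 = 546 = 2^1 · 273, so d = 273.
8^1 ≡ 8 (mod 547)
8^2 ≡ 8^2 = 64 ≡ 64 (mod 547)
8^4 ≡ 64^2 = 4096 ≡ 267 (mod 547)
8^8 ≡ 267^2 = 71289 ≡ 179 (mod 547)
8^16 ≡ 179^2 = 32041 ≡ 315 (mod 547)
8^32 ≡ 315^2 = 99225 ≡ 218 (mod 547)
8^64 ≡ 218^2 = 47524 ≡ 482 (mod 547)
8^128 ≡ 482^2 = 232324 ≡ 396 (mod 547)
8^256 ≡ 396^2 = 156816 ≡ 374 (mod 547)
273 = 256 + 16 + 1 in binary powers of 2.
So 8^273 ≡ 374 · 315 · 8 ≡ 546 (mod 547).
Since 8^d ≡ 546 (mod 547), base 8 does not prove 547 composite.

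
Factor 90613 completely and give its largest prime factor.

90613 = 31 · 2923
2923 = 37 · 79
79 is prime.
So 90613 = 31 · 37 · 79; the largest prime factor is 79.

79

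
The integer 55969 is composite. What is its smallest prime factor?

55969 is odd.
Digit sum 34, not divisible by 3.
Ends in 9: not divisible by 5.
7: 55969 = 7·7995 + 4
11: 55969 = 11·5088 + 1
13: 55969 = 13·4305 + 4
17: 55969 = 17·3292 + 5
19: 55969 = 19·2945 + 14
23: 55969 = 23·2433 + 10
29: 55969 = 29·1929 + 28
31: 55969 = 31·1805 + 14
37: 55969 = 37·1512 + 25
41: 55969 = 41·1365 + 4
43: 55969 = 43·1301 + 26
47: 55969 = 47·1190 + 39
53: 55969 = 53·1056 + 1
59: 55969 = 59·948 + 37
61: 55969 = 61·917 + 32
67: 55969 = 67·835 + 24
71: 55969 = 71·788 + 21
73: 55969 = 73·766 + 51
79: 55969 = 79·708 + 37
83: 55969 = 83·674 + 27
89: 55969 = 89·628 + 77
97: 55969 = 97·577

97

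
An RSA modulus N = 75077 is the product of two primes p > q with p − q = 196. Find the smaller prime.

Since p = q + 196, we have 75077 = q(q + 196), so q² + 196q − 75077 = 0.
Discriminant: 196² + 4·75077 = 38416 + 300308 = 338724; √338724 = 582.
q = (−196 + 582)/2 = 193, and p = q + 196 = 389.
Check: 193 · 389 = 75077.

193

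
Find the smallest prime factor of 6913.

31

6913 is odd.
Digit sum 19, not divisible by 3.
Ends in 3: not divisible by 5.
7: 6913 = 7·987 + 4
11: 6913 = 11·628 + 5
13: 6913 = 13·531 + 10
17: 6913 = 17·406 + 11
19: 6913 = 19·363 + 16
23: 6913 = 23·300 + 13
29: 6913 = 29·238 + 11
31: 6913 = 31·223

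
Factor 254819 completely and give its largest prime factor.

254819 = 37 · 6887
6887 = 71 · 97
97 is prime.
So 254819 = 37 · 71 · 97; the largest prime factor is 97.

97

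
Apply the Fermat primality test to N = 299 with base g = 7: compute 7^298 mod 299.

7^1 ≡ 7 (mod 299)
7^2 ≡ 7^2 = 49 ≡ 49 (mod 299)
7^4 ≡ 49^2 = 2401 ≡ 9 (mod 299)
7^8 ≡ 9^2 = 81 ≡ 81 (mod 299)
7^16 ≡ 81^2 = 6561 ≡ 282 (mod 299)
7^32 ≡ 282^2 = 79524 ≡ 289 (mod 299)
7^64 ≡ 289^2 = 83521 ≡ 100 (mod 299)
7^128 ≡ 100^2 = 10000 ≡ 133 (mod 299)
7^256 ≡ 133^2 = 17689 ≡ 48 (mod 299)
298 = 256 + 32 + 8 + 2 in binary powers of 2.
So 7^298 ≡ 48 · 289 · 81 · 49 ≡ 108 (mod 299).
Since 108 ≠ 1, base 7 is a Fermat witness: 299 is composite.

108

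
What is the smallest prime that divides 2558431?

73

2558431 is odd.
Digit sum 28, not divisible by 3.
Ends in 1: not divisible by 5.
7: 2558431 = 7·365490 + 1
11: 2558431 = 11·232584 + 7
13: 2558431 = 13·196802 + 5
17: 2558431 = 17·150495 + 16
19: 2558431 = 19·134654 + 5
23: 2558431 = 23·111236 + 3
29: 2558431 = 29·88221 + 22
31: 2558431 = 31·82530 + 1
37: 2558431 = 37·69146 + 29
41: 2558431 = 41·62400 + 31
43: 2558431 = 43·59498 + 17
47: 2558431 = 47·54434 + 33
53: 2558431 = 53·48272 + 15
59: 2558431 = 59·43363 + 14
61: 2558431 = 61·41941 + 30
67: 2558431 = 67·38185 + 36
71: 2558431 = 71·36034 + 17
73: 2558431 = 73·35047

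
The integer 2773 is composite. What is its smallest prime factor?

47

2773 is odd.
Digit sum 19, not divisible by 3.
Ends in 3: not divisible by 5.
7: 2773 = 7·396 + 1
11: 2773 = 11·252 + 1
13: 2773 = 13·213 + 4
17: 2773 = 17·163 + 2
19: 2773 = 19·145 + 18
23: 2773 = 23·120 + 13
29: 2773 = 29·95 + 18
31: 2773 = 31·89 + 14
37: 2773 = 37·74 + 35
41: 2773 = 41·67 + 26
43: 2773 = 43·64 + 21
47: 2773 = 47·59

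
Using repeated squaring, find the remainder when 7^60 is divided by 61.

7^1 ≡ 7 (mod 61)
7^2 ≡ 7^2 = 49 ≡ 49 (mod 61)
7^4 ≡ 49^2 = 2401 ≡ 22 (mod 61)
7^8 ≡ 22^2 = 484 ≡ 57 (mod 61)
7^16 ≡ 57^2 = 3249 ≡ 16 (mod 61)
7^32 ≡ 16^2 = 256 ≡ 12 (mod 61)
60 = 32 + 16 + 8 + 4 in binary powers of 2.
So 7^60 ≡ 12 · 16 · 57 · 22 ≡ 1 (mod 61).
Since the result is 1, base 7 gives no evidence that 61 is composite.

1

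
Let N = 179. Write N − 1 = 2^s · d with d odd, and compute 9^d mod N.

179 − 1 = 178 = 2^1 · 89, so d = 89.
9^1 ≡ 9 (mod 179)
9^2 ≡ 9^2 = 81 ≡ 81 (mod 179)
9^4 ≡ 81^2 = 6561 ≡ 117 (mod 179)
9^8 ≡ 117^2 = 13689 ≡ 85 (mod 179)
9^16 ≡ 85^2 = 7225 ≡ 65 (mod 179)
9^32 ≡ 65^2 = 4225 ≡ 108 (mod 179)
9^64 ≡ 108^2 = 11664 ≡ 29 (mod 179)
89 = 64 + 16 + 8 + 1 in binary powers of 2.
So 9^89 ≡ 29 · 65 · 85 · 9 ≡ 1 (mod 179).
Since 9^d ≡ 1 (mod 179), base 9 does not prove 179 composite.

1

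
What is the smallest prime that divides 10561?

59

10561 is odd.
Digit sum 13, not divisible by 3.
Ends in 1: not divisible by 5.
7: 10561 = 7·1508 + 5
11: 10561 = 11·960 + 1
13: 10561 = 13·812 + 5
17: 10561 = 17·621 + 4
19: 10561 = 19·555 + 16
23: 10561 = 23·459 + 4
29: 10561 = 29·364 + 5
31: 10561 = 31·340 + 21
37: 10561 = 37·285 + 16
41: 10561 = 41·257 + 24
43: 10561 = 43·245 + 26
47: 10561 = 47·224 + 33
53: 10561 = 53·199 + 14
59: 10561 = 59·179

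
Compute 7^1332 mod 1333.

388

7^1 ≡ 7 (mod 1333)
7^2 ≡ 7^2 = 49 ≡ 49 (mod 1333)
7^4 ≡ 49^2 = 2401 ≡ 1068 (mod 1333)
7^8 ≡ 1068^2 = 1140624 ≡ 909 (mod 1333)
7^16 ≡ 909^2 = 826281 ≡ 1154 (mod 1333)
7^32 ≡ 1154^2 = 1331716 ≡ 49 (mod 1333)
7^64 ≡ 49^2 = 2401 ≡ 1068 (mod 1333)
7^128 ≡ 1068^2 = 1140624 ≡ 909 (mod 1333)
7^256 ≡ 909^2 = 826281 ≡ 1154 (mod 1333)
7^512 ≡ 1154^2 = 1331716 ≡ 49 (mod 1333)
7^1024 ≡ 49^2 = 2401 ≡ 1068 (mod 1333)
1332 = 1024 + 256 + 32 + 16 + 4 in binary powers of 2.
So 7^1332 ≡ 1068 · 1154 · 49 · 1154 · 1068 ≡ 388 (mod 1333).
Since 388 ≠ 1, base 7 is a Fermat witness: 1333 is composite.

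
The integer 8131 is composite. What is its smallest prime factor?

8131 is odd.
Digit sum 13, not divisible by 3.
Ends in 1: not divisible by 5.
7: 8131 = 7·1161 + 4
11: 8131 = 11·739 + 2
13: 8131 = 13·625 + 6
17: 8131 = 17·478 + 5
19: 8131 = 19·427 + 18
23: 8131 = 23·353 + 12
29: 8131 = 29·280 + 11
31: 8131 = 31·262 + 9
37: 8131 = 37·219 + 28
41: 8131 = 41·198 + 13
43: 8131 = 43·189 + 4
47: 8131 = 47·173

47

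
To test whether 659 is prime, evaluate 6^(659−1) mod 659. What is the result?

6^1 ≡ 6 (mod 659)
6^2 ≡ 6^2 = 36 ≡ 36 (mod 659)
6^4 ≡ 36^2 = 1296 ≡ 637 (mod 659)
6^8 ≡ 637^2 = 405769 ≡ 484 (mod 659)
6^16 ≡ 484^2 = 234256 ≡ 311 (mod 659)
6^32 ≡ 311^2 = 96721 ≡ 507 (mod 659)
6^64 ≡ 507^2 = 257049 ≡ 39 (mod 659)
6^128 ≡ 39^2 = 1521 ≡ 203 (mod 659)
6^256 ≡ 203^2 = 41209 ≡ 351 (mod 659)
6^512 ≡ 351^2 = 123201 ≡ 627 (mod 659)
658 = 512 + 128 + 16 + 2 in binary powers of 2.
So 6^658 ≡ 627 · 203 · 311 · 36 ≡ 1 (mod 659).
Since the result is 1, base 6 gives no evidence that 659 is composite.

1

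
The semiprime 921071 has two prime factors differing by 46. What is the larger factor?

983

Since p = q + 46, we have 921071 = q(q + 46), so q² + 46q − 921071 = 0.
Discriminant: 46² + 4·921071 = 2116 + 3684284 = 3686400; √3686400 = 1920.
q = (−46 + 1920)/2 = 937, and p = q + 46 = 983.
Check: 937 · 983 = 921071.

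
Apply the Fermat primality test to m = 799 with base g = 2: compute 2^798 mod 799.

676

2^1 ≡ 2 (mod 799)
2^2 ≡ 2^2 = 4 ≡ 4 (mod 799)
2^4 ≡ 4^2 = 16 ≡ 16 (mod 799)
2^8 ≡ 16^2 = 256 ≡ 256 (mod 799)
2^16 ≡ 256^2 = 65536 ≡ 18 (mod 799)
2^32 ≡ 18^2 = 324 ≡ 324 (mod 799)
2^64 ≡ 324^2 = 104976 ≡ 307 (mod 799)
2^128 ≡ 307^2 = 94249 ≡ 766 (mod 799)
2^256 ≡ 766^2 = 586756 ≡ 290 (mod 799)
2^512 ≡ 290^2 = 84100 ≡ 205 (mod 799)
798 = 512 + 256 + 16 + 8 + 4 + 2 in binary powers of 2.
So 2^798 ≡ 205 · 290 · 18 · 256 · 16 · 4 ≡ 676 (mod 799).
Since 676 ≠ 1, base 2 is a Fermat witness: 799 is composite.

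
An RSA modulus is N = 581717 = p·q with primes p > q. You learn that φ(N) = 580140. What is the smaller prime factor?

φ(n) = (p−1)(q−1) = n − (p+q) + 1, so p + q = 581717 − 580140 + 1 = 1578.
p and q are the roots of t² − 1578t + 581717 = 0.
Discriminant: 1578² − 4·581717 = 2490084 − 2326868 = 163216; √163216 = 404.
q = (1578 − 404)/2 = 587, p = (1578 + 404)/2 = 991.
Check: 587 · 991 = 581717.

587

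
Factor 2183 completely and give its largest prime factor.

2183 = 37 · 59
59 is prime.
So 2183 = 37 · 59; the largest prime factor is 59.

59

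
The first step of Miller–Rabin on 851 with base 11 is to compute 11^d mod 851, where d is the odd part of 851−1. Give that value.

851 − 1 = 850 = 2^1 · 425, so d = 425.
11^1 ≡ 11 (mod 851)
11^2 ≡ 11^2 = 121 ≡ 121 (mod 851)
11^4 ≡ 121^2 = 14641 ≡ 174 (mod 851)
11^8 ≡ 174^2 = 30276 ≡ 491 (mod 851)
11^16 ≡ 491^2 = 241081 ≡ 248 (mod 851)
11^32 ≡ 248^2 = 61504 ≡ 232 (mod 851)
11^64 ≡ 232^2 = 53824 ≡ 211 (mod 851)
11^128 ≡ 211^2 = 44521 ≡ 269 (mod 851)
11^256 ≡ 269^2 = 72361 ≡ 26 (mod 851)
425 = 256 + 128 + 32 + 8 + 1 in binary powers of 2.
So 11^425 ≡ 26 · 269 · 232 · 491 · 11 ≡ 582 (mod 851).
Squaring chain: 582; never reaches −1, so base 11 is a Miller–Rabin witness that 851 is composite.

582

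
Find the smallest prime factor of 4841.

4841 is odd.
Digit sum 17, not divisible by 3.
Ends in 1: not divisible by 5.
7: 4841 = 7·691 + 4
11: 4841 = 11·440 + 1
13: 4841 = 13·372 + 5
17: 4841 = 17·284 + 13
19: 4841 = 19·254 + 15
23: 4841 = 23·210 + 11
29: 4841 = 29·166 + 27
31: 4841 = 31·156 + 5
37: 4841 = 37·130 + 31
41: 4841 = 41·118 + 3
43: 4841 = 43·112 + 25
47: 4841 = 47·103

47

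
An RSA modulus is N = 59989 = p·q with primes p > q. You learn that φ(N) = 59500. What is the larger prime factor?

251

φ(n) = (p−1)(q−1) = n − (p+q) + 1, so p + q = 59989 − 59500 + 1 = 490.
p and q are the roots of t² − 490t + 59989 = 0.
Discriminant: 490² − 4·59989 = 240100 − 239956 = 144; √144 = 12.
q = (490 − 12)/2 = 239, p = (490 + 12)/2 = 251.
Check: 239 · 251 = 59989.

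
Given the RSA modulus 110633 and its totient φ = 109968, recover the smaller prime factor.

317

φ(n) = (p−1)(q−1) = n − (p+q) + 1, so p + q = 110633 − 109968 + 1 = 666.
p and q are the roots of t² − 666t + 110633 = 0.
Discriminant: 666² − 4·110633 = 443556 − 442532 = 1024; √1024 = 32.
q = (666 − 32)/2 = 317, p = (666 + 32)/2 = 349.
Check: 317 · 349 = 110633.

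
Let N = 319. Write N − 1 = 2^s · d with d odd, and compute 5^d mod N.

196

319 − 1 = 318 = 2^1 · 159, so d = 159.
5^1 ≡ 5 (mod 319)
5^2 ≡ 5^2 = 25 ≡ 25 (mod 319)
5^4 ≡ 25^2 = 625 ≡ 306 (mod 319)
5^8 ≡ 306^2 = 93636 ≡ 169 (mod 319)
5^16 ≡ 169^2 = 28561 ≡ 170 (mod 319)
5^32 ≡ 170^2 = 28900 ≡ 190 (mod 319)
5^64 ≡ 190^2 = 36100 ≡ 53 (mod 319)
5^128 ≡ 53^2 = 2809 ≡ 257 (mod 319)
159 = 128 + 16 + 8 + 4 + 2 + 1 in binary powers of 2.
So 5^159 ≡ 257 · 170 · 169 · 306 · 25 · 5 ≡ 196 (mod 319).
Squaring chain: 196; never reaches −1, so base 5 is a Miller–Rabin witness that 319 is composite.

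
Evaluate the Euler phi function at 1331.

1210

Factor: 1331 = 11^3.
φ(1331) = 11^2·(11−1) = 1210.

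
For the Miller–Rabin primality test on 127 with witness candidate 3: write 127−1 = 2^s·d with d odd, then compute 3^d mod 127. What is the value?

127 − 1 = 126 = 2^1 · 63, so d = 63.
3^1 ≡ 3 (mod 127)
3^2 ≡ 3^2 = 9 ≡ 9 (mod 127)
3^4 ≡ 9^2 = 81 ≡ 81 (mod 127)
3^8 ≡ 81^2 = 6561 ≡ 84 (mod 127)
3^16 ≡ 84^2 = 7056 ≡ 71 (mod 127)
3^32 ≡ 71^2 = 5041 ≡ 88 (mod 127)
63 = 32 + 16 + 8 + 4 + 2 + 1 in binary powers of 2.
So 3^63 ≡ 88 · 71 · 84 · 81 · 9 · 3 ≡ 126 (mod 127).
Since 3^d ≡ 126 (mod 127), base 3 does not prove 127 composite.

126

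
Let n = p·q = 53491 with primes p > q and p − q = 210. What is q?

Since p = q + 210, we have 53491 = q(q + 210), so q² + 210q − 53491 = 0.
Discriminant: 210² + 4·53491 = 44100 + 213964 = 258064; √258064 = 508.
q = (−210 + 508)/2 = 149, and p = q + 210 = 359.
Check: 149 · 359 = 53491.

149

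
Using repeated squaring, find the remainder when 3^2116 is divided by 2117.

3^1 ≡ 3 (mod 2117)
3^2 ≡ 3^2 = 9 ≡ 9 (mod 2117)
3^4 ≡ 9^2 = 81 ≡ 81 (mod 2117)
3^8 ≡ 81^2 = 6561 ≡ 210 (mod 2117)
3^16 ≡ 210^2 = 44100 ≡ 1760 (mod 2117)
3^32 ≡ 1760^2 = 3097600 ≡ 429 (mod 2117)
3^64 ≡ 429^2 = 184041 ≡ 1979 (mod 2117)
3^128 ≡ 1979^2 = 3916441 ≡ 2108 (mod 2117)
3^256 ≡ 2108^2 = 4443664 ≡ 81 (mod 2117)
3^512 ≡ 81^2 = 6561 ≡ 210 (mod 2117)
3^1024 ≡ 210^2 = 44100 ≡ 1760 (mod 2117)
3^2048 ≡ 1760^2 = 3097600 ≡ 429 (mod 2117)
2116 = 2048 + 64 + 4 in binary powers of 2.
So 3^2116 ≡ 429 · 1979 · 81 ≡ 1760 (mod 2117).
Since 1760 ≠ 1, base 3 is a Fermat witness: 2117 is composite.

1760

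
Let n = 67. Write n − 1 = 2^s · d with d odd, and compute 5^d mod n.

67 − 1 = 66 = 2^1 · 33, so d = 33.
5^1 ≡ 5 (mod 67)
5^2 ≡ 5^2 = 25 ≡ 25 (mod 67)
5^4 ≡ 25^2 = 625 ≡ 22 (mod 67)
5^8 ≡ 22^2 = 484 ≡ 15 (mod 67)
5^16 ≡ 15^2 = 225 ≡ 24 (mod 67)
5^32 ≡ 24^2 = 576 ≡ 40 (mod 67)
33 = 32 + 1 in binary powers of 2.
So 5^33 ≡ 40 · 5 ≡ 66 (mod 67).
Since 5^d ≡ 66 (mod 67), base 5 does not prove 67 composite.

66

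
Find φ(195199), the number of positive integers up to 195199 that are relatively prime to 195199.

183456

Factor: 195199 = 29 · 53 · 127.
φ(195199) = (29−1) · (53−1) · (127−1) = 28 · 52 · 126 = 183456.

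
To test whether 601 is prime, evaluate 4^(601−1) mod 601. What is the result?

4^1 ≡ 4 (mod 601)
4^2 ≡ 4^2 = 16 ≡ 16 (mod 601)
4^4 ≡ 16^2 = 256 ≡ 256 (mod 601)
4^8 ≡ 256^2 = 65536 ≡ 27 (mod 601)
4^16 ≡ 27^2 = 729 ≡ 128 (mod 601)
4^32 ≡ 128^2 = 16384 ≡ 157 (mod 601)
4^64 ≡ 157^2 = 24649 ≡ 8 (mod 601)
4^128 ≡ 8^2 = 64 ≡ 64 (mod 601)
4^256 ≡ 64^2 = 4096 ≡ 490 (mod 601)
4^512 ≡ 490^2 = 240100 ≡ 301 (mod 601)
600 = 512 + 64 + 16 + 8 in binary powers of 2.
So 4^600 ≡ 301 · 8 · 128 · 27 ≡ 1 (mod 601).
Since the result is 1, base 4 gives no evidence that 601 is composite.

1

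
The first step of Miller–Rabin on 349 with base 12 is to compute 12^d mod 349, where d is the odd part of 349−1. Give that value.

1

349 − 1 = 348 = 2^2 · 87, so d = 87.
12^1 ≡ 12 (mod 349)
12^2 ≡ 12^2 = 144 ≡ 144 (mod 349)
12^4 ≡ 144^2 = 20736 ≡ 145 (mod 349)
12^8 ≡ 145^2 = 21025 ≡ 85 (mod 349)
12^16 ≡ 85^2 = 7225 ≡ 245 (mod 349)
12^32 ≡ 245^2 = 60025 ≡ 346 (mod 349)
12^64 ≡ 346^2 = 119716 ≡ 9 (mod 349)
87 = 64 + 16 + 4 + 2 + 1 in binary powers of 2.
So 12^87 ≡ 9 · 245 · 145 · 144 · 12 ≡ 1 (mod 349).
Since 12^d ≡ 1 (mod 349), base 12 does not prove 349 composite.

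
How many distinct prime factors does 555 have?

3

555 = 3 · 185
185 = 5 · 37
555 = 3 · 5 · 37, which has 3 distinct prime factors.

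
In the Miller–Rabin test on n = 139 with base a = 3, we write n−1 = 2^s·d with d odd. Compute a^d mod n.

139 − 1 = 138 = 2^1 · 69, so d = 69.
3^1 ≡ 3 (mod 139)
3^2 ≡ 3^2 = 9 ≡ 9 (mod 139)
3^4 ≡ 9^2 = 81 ≡ 81 (mod 139)
3^8 ≡ 81^2 = 6561 ≡ 28 (mod 139)
3^16 ≡ 28^2 = 784 ≡ 89 (mod 139)
3^32 ≡ 89^2 = 7921 ≡ 137 (mod 139)
3^64 ≡ 137^2 = 18769 ≡ 4 (mod 139)
69 = 64 + 4 + 1 in binary powers of 2.
So 3^69 ≡ 4 · 81 · 3 ≡ 138 (mod 139).
Since 3^d ≡ 138 (mod 139), base 3 does not prove 139 composite.

138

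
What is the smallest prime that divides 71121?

71121 is odd.
Digit sum 12, divisible by 3.

3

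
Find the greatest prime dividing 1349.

1349 = 19 · 71
71 is prime.
So 1349 = 19 · 71; the largest prime factor is 71.

71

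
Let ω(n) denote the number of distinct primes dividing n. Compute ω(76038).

5

76038 = 2 · 38019
38019 = 3 · 12673
12673 = 19 · 667
667 = 23 · 29
76038 = 2 · 3 · 19 · 23 · 29, which has 5 distinct prime factors.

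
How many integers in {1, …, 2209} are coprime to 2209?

Factor: 2209 = 47^2.
φ(2209) = 47^1·(47−1) = 2162.

2162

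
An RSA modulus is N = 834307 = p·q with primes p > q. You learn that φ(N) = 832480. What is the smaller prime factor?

881

φ(n) = (p−1)(q−1) = n − (p+q) + 1, so p + q = 834307 − 832480 + 1 = 1828.
p and q are the roots of t² − 1828t + 834307 = 0.
Discriminant: 1828² − 4·834307 = 3341584 − 3337228 = 4356; √4356 = 66.
q = (1828 − 66)/2 = 881, p = (1828 + 66)/2 = 947.
Check: 881 · 947 = 834307.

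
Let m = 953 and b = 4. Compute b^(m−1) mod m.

4^1 ≡ 4 (mod 953)
4^2 ≡ 4^2 = 16 ≡ 16 (mod 953)
4^4 ≡ 16^2 = 256 ≡ 256 (mod 953)
4^8 ≡ 256^2 = 65536 ≡ 732 (mod 953)
4^16 ≡ 732^2 = 535824 ≡ 238 (mod 953)
4^32 ≡ 238^2 = 56644 ≡ 417 (mod 953)
4^64 ≡ 417^2 = 173889 ≡ 443 (mod 953)
4^128 ≡ 443^2 = 196249 ≡ 884 (mod 953)
4^256 ≡ 884^2 = 781456 ≡ 949 (mod 953)
4^512 ≡ 949^2 = 900601 ≡ 16 (mod 953)
952 = 512 + 256 + 128 + 32 + 16 + 8 in binary powers of 2.
So 4^952 ≡ 16 · 949 · 884 · 417 · 238 · 732 ≡ 1 (mod 953).
Since the result is 1, base 4 gives no evidence that 953 is composite.

1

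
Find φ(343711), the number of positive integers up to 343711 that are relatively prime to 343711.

Factor: 343711 = 47 · 71 · 103.
φ(343711) = (47−1) · (71−1) · (103−1) = 46 · 70 · 102 = 328440.

328440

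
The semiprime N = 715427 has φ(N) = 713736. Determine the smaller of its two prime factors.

φ(n) = (p−1)(q−1) = n − (p+q) + 1, so p + q = 715427 − 713736 + 1 = 1692.
p and q are the roots of t² − 1692t + 715427 = 0.
Discriminant: 1692² − 4·715427 = 2862864 − 2861708 = 1156; √1156 = 34.
q = (1692 − 34)/2 = 829, p = (1692 + 34)/2 = 863.
Check: 829 · 863 = 715427.

829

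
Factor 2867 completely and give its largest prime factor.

61

2867 = 47 · 61
61 is prime.
So 2867 = 47 · 61; the largest prime factor is 61.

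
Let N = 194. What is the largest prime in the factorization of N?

194 = 2 · 97
97 is prime.
So 194 = 2 · 97; the largest prime factor is 97.

97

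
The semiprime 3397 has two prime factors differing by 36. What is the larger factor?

Since p = q + 36, we have 3397 = q(q + 36), so q² + 36q − 3397 = 0.
Discriminant: 36² + 4·3397 = 1296 + 13588 = 14884; √14884 = 122.
q = (−36 + 122)/2 = 43, and p = q + 36 = 79.
Check: 43 · 79 = 3397.

79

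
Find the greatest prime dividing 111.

37

111 = 3 · 37
37 is prime.
So 111 = 3 · 37; the largest prime factor is 37.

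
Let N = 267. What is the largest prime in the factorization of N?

267 = 3 · 89
89 is prime.
So 267 = 3 · 89; the largest prime factor is 89.

89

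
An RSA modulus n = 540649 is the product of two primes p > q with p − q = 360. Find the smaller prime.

Since p = q + 360, we have 540649 = q(q + 360), so q² + 360q − 540649 = 0.
Discriminant: 360² + 4·540649 = 129600 + 2162596 = 2292196; √2292196 = 1514.
q = (−360 + 1514)/2 = 577, and p = q + 360 = 937.
Check: 577 · 937 = 540649.

577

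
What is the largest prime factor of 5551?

5551 = 7 · 793
793 = 13 · 61
61 is prime.
So 5551 = 7 · 13 · 61; the largest prime factor is 61.

61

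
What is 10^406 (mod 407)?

232

10^1 ≡ 10 (mod 407)
10^2 ≡ 10^2 = 100 ≡ 100 (mod 407)
10^4 ≡ 100^2 = 10000 ≡ 232 (mod 407)
10^8 ≡ 232^2 = 53824 ≡ 100 (mod 407)
10^16 ≡ 100^2 = 10000 ≡ 232 (mod 407)
10^32 ≡ 232^2 = 53824 ≡ 100 (mod 407)
10^64 ≡ 100^2 = 10000 ≡ 232 (mod 407)
10^128 ≡ 232^2 = 53824 ≡ 100 (mod 407)
10^256 ≡ 100^2 = 10000 ≡ 232 (mod 407)
406 = 256 + 128 + 16 + 4 + 2 in binary powers of 2.
So 10^406 ≡ 232 · 100 · 232 · 232 · 100 ≡ 232 (mod 407).
Since 232 ≠ 1, base 10 is a Fermat witness: 407 is composite.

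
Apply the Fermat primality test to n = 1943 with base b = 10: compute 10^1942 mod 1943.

992

10^1 ≡ 10 (mod 1943)
10^2 ≡ 10^2 = 100 ≡ 100 (mod 1943)
10^4 ≡ 100^2 = 10000 ≡ 285 (mod 1943)
10^8 ≡ 285^2 = 81225 ≡ 1562 (mod 1943)
10^16 ≡ 1562^2 = 2439844 ≡ 1379 (mod 1943)
10^32 ≡ 1379^2 = 1901641 ≡ 1387 (mod 1943)
10^64 ≡ 1387^2 = 1923769 ≡ 199 (mod 1943)
10^128 ≡ 199^2 = 39601 ≡ 741 (mod 1943)
10^256 ≡ 741^2 = 549081 ≡ 1155 (mod 1943)
10^512 ≡ 1155^2 = 1334025 ≡ 1127 (mod 1943)
10^1024 ≡ 1127^2 = 1270129 ≡ 1350 (mod 1943)
1942 = 1024 + 512 + 256 + 128 + 16 + 4 + 2 in binary powers of 2.
So 10^1942 ≡ 1350 · 1127 · 1155 · 741 · 1379 · 285 · 100 ≡ 992 (mod 1943).
Since 992 ≠ 1, base 10 is a Fermat witness: 1943 is composite.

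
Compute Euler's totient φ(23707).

23400

Factor: 23707 = 151 · 157.
φ(23707) = (151−1) · (157−1) = 150 · 156 = 23400.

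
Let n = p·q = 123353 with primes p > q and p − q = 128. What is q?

293

Since p = q + 128, we have 123353 = q(q + 128), so q² + 128q − 123353 = 0.
Discriminant: 128² + 4·123353 = 16384 + 493412 = 509796; √509796 = 714.
q = (−128 + 714)/2 = 293, and p = q + 128 = 421.
Check: 293 · 421 = 123353.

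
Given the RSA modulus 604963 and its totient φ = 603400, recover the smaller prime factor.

701

φ(n) = (p−1)(q−1) = n − (p+q) + 1, so p + q = 604963 − 603400 + 1 = 1564.
p and q are the roots of t² − 1564t + 604963 = 0.
Discriminant: 1564² − 4·604963 = 2446096 − 2419852 = 26244; √26244 = 162.
q = (1564 − 162)/2 = 701, p = (1564 + 162)/2 = 863.
Check: 701 · 863 = 604963.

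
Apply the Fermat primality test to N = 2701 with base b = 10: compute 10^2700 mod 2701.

10^1 ≡ 10 (mod 2701)
10^2 ≡ 10^2 = 100 ≡ 100 (mod 2701)
10^4 ≡ 100^2 = 10000 ≡ 1897 (mod 2701)
10^8 ≡ 1897^2 = 3598609 ≡ 877 (mod 2701)
10^16 ≡ 877^2 = 769129 ≡ 2045 (mod 2701)
10^32 ≡ 2045^2 = 4182025 ≡ 877 (mod 2701)
10^64 ≡ 877^2 = 769129 ≡ 2045 (mod 2701)
10^128 ≡ 2045^2 = 4182025 ≡ 877 (mod 2701)
10^256 ≡ 877^2 = 769129 ≡ 2045 (mod 2701)
10^512 ≡ 2045^2 = 4182025 ≡ 877 (mod 2701)
10^1024 ≡ 877^2 = 769129 ≡ 2045 (mod 2701)
10^2048 ≡ 2045^2 = 4182025 ≡ 877 (mod 2701)
2700 = 2048 + 512 + 128 + 8 + 4 in binary powers of 2.
So 10^2700 ≡ 877 · 877 · 877 · 877 · 1897 ≡ 2554 (mod 2701).
Since 2554 ≠ 1, base 10 is a Fermat witness: 2701 is composite.

2554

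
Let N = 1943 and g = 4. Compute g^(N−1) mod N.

864

4^1 ≡ 4 (mod 1943)
4^2 ≡ 4^2 = 16 ≡ 16 (mod 1943)
4^4 ≡ 16^2 = 256 ≡ 256 (mod 1943)
4^8 ≡ 256^2 = 65536 ≡ 1417 (mod 1943)
4^16 ≡ 1417^2 = 2007889 ≡ 770 (mod 1943)
4^32 ≡ 770^2 = 592900 ≡ 285 (mod 1943)
4^64 ≡ 285^2 = 81225 ≡ 1562 (mod 1943)
4^128 ≡ 1562^2 = 2439844 ≡ 1379 (mod 1943)
4^256 ≡ 1379^2 = 1901641 ≡ 1387 (mod 1943)
4^512 ≡ 1387^2 = 1923769 ≡ 199 (mod 1943)
4^1024 ≡ 199^2 = 39601 ≡ 741 (mod 1943)
1942 = 1024 + 512 + 256 + 128 + 16 + 4 + 2 in binary powers of 2.
So 4^1942 ≡ 741 · 199 · 1387 · 1379 · 770 · 256 · 16 ≡ 864 (mod 1943).
Since 864 ≠ 1, base 4 is a Fermat witness: 1943 is composite.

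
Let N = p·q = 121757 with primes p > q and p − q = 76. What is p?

389

Since p = q + 76, we have 121757 = q(q + 76), so q² + 76q − 121757 = 0.
Discriminant: 76² + 4·121757 = 5776 + 487028 = 492804; √492804 = 702.
q = (−76 + 702)/2 = 313, and p = q + 76 = 389.
Check: 313 · 389 = 121757.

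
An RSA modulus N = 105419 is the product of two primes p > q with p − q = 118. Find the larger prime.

389

Since p = q + 118, we have 105419 = q(q + 118), so q² + 118q − 105419 = 0.
Discriminant: 118² + 4·105419 = 13924 + 421676 = 435600; √435600 = 660.
q = (−118 + 660)/2 = 271, and p = q + 118 = 389.
Check: 271 · 389 = 105419.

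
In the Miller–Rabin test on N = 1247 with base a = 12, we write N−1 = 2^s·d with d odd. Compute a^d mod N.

1247 − 1 = 1246 = 2^1 · 623, so d = 623.
12^1 ≡ 12 (mod 1247)
12^2 ≡ 12^2 = 144 ≡ 144 (mod 1247)
12^4 ≡ 144^2 = 20736 ≡ 784 (mod 1247)
12^8 ≡ 784^2 = 614656 ≡ 1132 (mod 1247)
12^16 ≡ 1132^2 = 1281424 ≡ 755 (mod 1247)
12^32 ≡ 755^2 = 570025 ≡ 146 (mod 1247)
12^64 ≡ 146^2 = 21316 ≡ 117 (mod 1247)
12^128 ≡ 117^2 = 13689 ≡ 1219 (mod 1247)
12^256 ≡ 1219^2 = 1485961 ≡ 784 (mod 1247)
12^512 ≡ 784^2 = 614656 ≡ 1132 (mod 1247)
623 = 512 + 64 + 32 + 8 + 4 + 2 + 1 in binary powers of 2.
So 12^623 ≡ 1132 · 117 · 146 · 1132 · 784 · 144 · 12 ≡ 394 (mod 1247).
Squaring chain: 394; never reaches −1, so base 12 is a Miller–Rabin witness that 1247 is composite.

394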